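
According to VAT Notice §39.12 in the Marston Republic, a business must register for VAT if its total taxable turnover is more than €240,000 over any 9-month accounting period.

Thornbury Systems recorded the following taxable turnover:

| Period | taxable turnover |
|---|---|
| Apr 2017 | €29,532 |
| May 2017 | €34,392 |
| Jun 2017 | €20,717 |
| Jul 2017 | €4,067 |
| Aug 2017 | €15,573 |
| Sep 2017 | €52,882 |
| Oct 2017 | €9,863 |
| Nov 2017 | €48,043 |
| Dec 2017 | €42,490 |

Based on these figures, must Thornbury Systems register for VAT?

Yes

Total taxable turnover: €29,532 + €34,392 + €20,717 + €4,067 + €15,573 + €52,882 + €9,863 + €48,043 + €42,490 = €257,559.
€257,559 > €240,000, so the threshold is exceeded.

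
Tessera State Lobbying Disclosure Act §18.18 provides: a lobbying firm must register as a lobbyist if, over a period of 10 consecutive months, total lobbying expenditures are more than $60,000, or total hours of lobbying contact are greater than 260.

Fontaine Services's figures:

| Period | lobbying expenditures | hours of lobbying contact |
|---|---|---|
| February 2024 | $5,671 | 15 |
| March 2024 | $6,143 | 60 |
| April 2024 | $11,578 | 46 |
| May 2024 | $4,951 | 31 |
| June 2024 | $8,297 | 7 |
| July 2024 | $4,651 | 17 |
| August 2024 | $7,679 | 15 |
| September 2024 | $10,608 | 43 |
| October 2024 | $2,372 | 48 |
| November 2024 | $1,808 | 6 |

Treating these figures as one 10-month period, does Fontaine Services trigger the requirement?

Yes

Total lobbying expenditures: $5,671 + $6,143 + $11,578 + $4,951 + $8,297 + $4,651 + $7,679 + $10,608 + $2,372 + $1,808 = $63,758 (> $60,000).
Total hours of lobbying contact: 15 + 60 + 46 + 31 + 7 + 17 + 15 + 43 + 48 + 6 = 288 (> 260).
The test is 'or': at least one threshold is exceeded.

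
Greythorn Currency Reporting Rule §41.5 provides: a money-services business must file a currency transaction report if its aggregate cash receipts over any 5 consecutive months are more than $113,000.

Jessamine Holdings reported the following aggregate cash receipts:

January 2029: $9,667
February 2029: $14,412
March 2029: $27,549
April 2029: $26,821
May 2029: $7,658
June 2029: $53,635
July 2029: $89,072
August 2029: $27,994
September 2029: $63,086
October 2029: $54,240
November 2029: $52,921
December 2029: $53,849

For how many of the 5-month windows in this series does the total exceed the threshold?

January 2029–May 2029: $9,667 + $14,412 + $27,549 + $26,821 + $7,658 = $86,107 (under)
February 2029–June 2029: $14,412 + $27,549 + $26,821 + $7,658 + $53,635 = $130,075 (over)
March 2029–July 2029: $27,549 + $26,821 + $7,658 + $53,635 + $89,072 = $204,735 (over)
April 2029–August 2029: $26,821 + $7,658 + $53,635 + $89,072 + $27,994 = $205,180 (over)
May 2029–September 2029: $7,658 + $53,635 + $89,072 + $27,994 + $63,086 = $241,445 (over)
June 2029–October 2029: $53,635 + $89,072 + $27,994 + $63,086 + $54,240 = $288,027 (over)
July 2029–November 2029: $89,072 + $27,994 + $63,086 + $54,240 + $52,921 = $287,313 (over)
August 2029–December 2029: $27,994 + $63,086 + $54,240 + $52,921 + $53,849 = $252,090 (over)
7 windows exceed the threshold.

7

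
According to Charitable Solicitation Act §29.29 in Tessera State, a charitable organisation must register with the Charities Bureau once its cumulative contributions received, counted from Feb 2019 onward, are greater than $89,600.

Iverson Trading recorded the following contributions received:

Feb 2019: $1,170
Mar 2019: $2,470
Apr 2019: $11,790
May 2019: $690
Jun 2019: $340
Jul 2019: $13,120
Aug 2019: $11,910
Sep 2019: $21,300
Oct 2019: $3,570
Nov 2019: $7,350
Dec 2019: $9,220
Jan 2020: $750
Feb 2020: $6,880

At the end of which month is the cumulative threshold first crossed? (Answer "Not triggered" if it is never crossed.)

Through Feb 2019: $1,170
Through Mar 2019: $3,640
Through Apr 2019: $15,430
Through May 2019: $16,120
Through Jun 2019: $16,460
Through Jul 2019: $29,580
Through Aug 2019: $41,490
Through Sep 2019: $62,790
Through Oct 2019: $66,360
Through Nov 2019: $73,710
Through Dec 2019: $82,930
Through Jan 2020: $83,680
Through Feb 2020: $90,560 ← exceeds threshold

Feb 2020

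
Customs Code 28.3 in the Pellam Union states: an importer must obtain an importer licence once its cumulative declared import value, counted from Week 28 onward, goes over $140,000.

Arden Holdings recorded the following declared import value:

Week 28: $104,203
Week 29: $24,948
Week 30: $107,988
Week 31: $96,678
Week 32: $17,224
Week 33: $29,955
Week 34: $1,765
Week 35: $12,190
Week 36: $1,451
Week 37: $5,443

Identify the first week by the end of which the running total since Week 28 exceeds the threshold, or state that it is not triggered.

Week 30

Through Week 28: $104,203
Through Week 29: $129,151
Through Week 30: $237,139 ← exceeds threshold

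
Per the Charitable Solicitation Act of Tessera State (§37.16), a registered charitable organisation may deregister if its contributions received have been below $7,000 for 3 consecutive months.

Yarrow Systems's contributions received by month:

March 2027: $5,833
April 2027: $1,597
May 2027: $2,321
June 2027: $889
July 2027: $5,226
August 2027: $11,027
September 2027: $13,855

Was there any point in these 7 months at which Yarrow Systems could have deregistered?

Yes

Months below $7,000: March 2027, April 2027, May 2027, June 2027, July 2027.
Longest run of consecutive months below the threshold: 5.
5 ≥ 3, so Yarrow Systems became eligible.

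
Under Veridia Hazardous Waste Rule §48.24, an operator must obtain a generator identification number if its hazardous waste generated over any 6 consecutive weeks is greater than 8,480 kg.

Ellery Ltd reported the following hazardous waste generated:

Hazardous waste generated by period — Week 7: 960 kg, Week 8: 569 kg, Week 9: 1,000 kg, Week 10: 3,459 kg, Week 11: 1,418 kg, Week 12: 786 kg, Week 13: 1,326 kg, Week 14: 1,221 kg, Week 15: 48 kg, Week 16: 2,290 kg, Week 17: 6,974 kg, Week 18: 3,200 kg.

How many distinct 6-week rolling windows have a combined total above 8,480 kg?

4

Week 7–Week 12: 960 kg + 569 kg + 1,000 kg + 3,459 kg + 1,418 kg + 786 kg = 8,192 kg (under)
Week 8–Week 13: 569 kg + 1,000 kg + 3,459 kg + 1,418 kg + 786 kg + 1,326 kg = 8,558 kg (over)
Week 9–Week 14: 1,000 kg + 3,459 kg + 1,418 kg + 786 kg + 1,326 kg + 1,221 kg = 9,210 kg (over)
Week 10–Week 15: 3,459 kg + 1,418 kg + 786 kg + 1,326 kg + 1,221 kg + 48 kg = 8,258 kg (under)
Week 11–Week 16: 1,418 kg + 786 kg + 1,326 kg + 1,221 kg + 48 kg + 2,290 kg = 7,089 kg (under)
Week 12–Week 17: 786 kg + 1,326 kg + 1,221 kg + 48 kg + 2,290 kg + 6,974 kg = 12,645 kg (over)
Week 13–Week 18: 1,326 kg + 1,221 kg + 48 kg + 2,290 kg + 6,974 kg + 3,200 kg = 15,059 kg (over)
4 windows exceed the threshold.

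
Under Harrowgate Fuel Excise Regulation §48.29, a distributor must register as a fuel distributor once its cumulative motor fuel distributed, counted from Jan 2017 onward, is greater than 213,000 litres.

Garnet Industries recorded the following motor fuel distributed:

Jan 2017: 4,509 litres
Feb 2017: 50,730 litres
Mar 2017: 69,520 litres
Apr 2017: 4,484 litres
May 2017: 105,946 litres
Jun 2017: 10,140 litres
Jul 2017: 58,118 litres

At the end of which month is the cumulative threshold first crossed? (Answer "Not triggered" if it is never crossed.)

Through Jan 2017: 4,509 litres
Through Feb 2017: 55,239 litres
Through Mar 2017: 124,759 litres
Through Apr 2017: 129,243 litres
Through May 2017: 235,189 litres ← exceeds threshold

May 2017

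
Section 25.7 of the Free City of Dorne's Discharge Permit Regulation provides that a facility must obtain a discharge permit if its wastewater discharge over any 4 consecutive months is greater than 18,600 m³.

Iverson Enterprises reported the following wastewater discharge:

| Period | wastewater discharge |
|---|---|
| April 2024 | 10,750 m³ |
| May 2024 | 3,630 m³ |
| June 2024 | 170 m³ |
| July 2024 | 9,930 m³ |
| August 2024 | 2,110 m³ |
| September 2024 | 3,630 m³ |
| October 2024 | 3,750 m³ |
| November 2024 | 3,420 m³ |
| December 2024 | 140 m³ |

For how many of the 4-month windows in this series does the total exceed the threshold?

2

April 2024–July 2024: 10,750 m³ + 3,630 m³ + 170 m³ + 9,930 m³ = 24,480 m³ (over)
May 2024–August 2024: 3,630 m³ + 170 m³ + 9,930 m³ + 2,110 m³ = 15,840 m³ (under)
June 2024–September 2024: 170 m³ + 9,930 m³ + 2,110 m³ + 3,630 m³ = 15,840 m³ (under)
July 2024–October 2024: 9,930 m³ + 2,110 m³ + 3,630 m³ + 3,750 m³ = 19,420 m³ (over)
August 2024–November 2024: 2,110 m³ + 3,630 m³ + 3,750 m³ + 3,420 m³ = 12,910 m³ (under)
September 2024–December 2024: 3,630 m³ + 3,750 m³ + 3,420 m³ + 140 m³ = 10,940 m³ (under)
2 windows exceed the threshold.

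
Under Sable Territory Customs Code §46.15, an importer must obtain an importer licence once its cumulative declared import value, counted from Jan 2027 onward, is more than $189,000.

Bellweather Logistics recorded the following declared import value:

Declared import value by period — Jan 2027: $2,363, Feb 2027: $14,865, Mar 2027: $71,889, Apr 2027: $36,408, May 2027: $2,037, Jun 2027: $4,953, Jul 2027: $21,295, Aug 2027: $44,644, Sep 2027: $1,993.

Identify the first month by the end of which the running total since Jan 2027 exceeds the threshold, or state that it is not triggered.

Through Jan 2027: $2,363
Through Feb 2027: $17,228
Through Mar 2027: $89,117
Through Apr 2027: $125,525
Through May 2027: $127,562
Through Jun 2027: $132,515
Through Jul 2027: $153,810
Through Aug 2027: $198,454 ← exceeds threshold

Aug 2027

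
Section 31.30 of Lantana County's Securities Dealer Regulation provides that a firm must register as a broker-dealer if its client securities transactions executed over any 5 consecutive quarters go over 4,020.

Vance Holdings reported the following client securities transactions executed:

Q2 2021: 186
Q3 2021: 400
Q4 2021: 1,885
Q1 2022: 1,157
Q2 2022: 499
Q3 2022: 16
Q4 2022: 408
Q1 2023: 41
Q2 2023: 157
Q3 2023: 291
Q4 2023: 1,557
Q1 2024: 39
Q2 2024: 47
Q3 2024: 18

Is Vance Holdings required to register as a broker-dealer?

Q2 2021–Q2 2022: 186 + 400 + 1,885 + 1,157 + 499 = 4,127 (over)
Q3 2021–Q3 2022: 400 + 1,885 + 1,157 + 499 + 16 = 3,957 (under)
Q4 2021–Q4 2022: 1,885 + 1,157 + 499 + 16 + 408 = 3,965 (under)
Q1 2022–Q1 2023: 1,157 + 499 + 16 + 408 + 41 = 2,121 (under)
Q2 2022–Q2 2023: 499 + 16 + 408 + 41 + 157 = 1,121 (under)
Q3 2022–Q3 2023: 16 + 408 + 41 + 157 + 291 = 913 (under)
Q4 2022–Q4 2023: 408 + 41 + 157 + 291 + 1,557 = 2,454 (under)
Q1 2023–Q1 2024: 41 + 157 + 291 + 1,557 + 39 = 2,085 (under)
Q2 2023–Q2 2024: 157 + 291 + 1,557 + 39 + 47 = 2,091 (under)
Q3 2023–Q3 2024: 291 + 1,557 + 39 + 47 + 18 = 1,952 (under)
At least one window exceeds 4,020.

Yes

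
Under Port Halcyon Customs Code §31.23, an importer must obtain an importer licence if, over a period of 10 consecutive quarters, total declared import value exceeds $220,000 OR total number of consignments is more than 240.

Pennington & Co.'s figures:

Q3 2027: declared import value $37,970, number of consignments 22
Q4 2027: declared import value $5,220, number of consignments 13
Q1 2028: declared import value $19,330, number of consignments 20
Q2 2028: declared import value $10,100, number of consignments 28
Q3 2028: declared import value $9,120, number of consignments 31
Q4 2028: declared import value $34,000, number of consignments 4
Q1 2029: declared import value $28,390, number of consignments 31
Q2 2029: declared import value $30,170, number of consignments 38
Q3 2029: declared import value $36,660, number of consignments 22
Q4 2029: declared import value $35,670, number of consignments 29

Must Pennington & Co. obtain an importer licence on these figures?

Total declared import value: $37,970 + $5,220 + $19,330 + $10,100 + $9,120 + $34,000 + $28,390 + $30,170 + $36,660 + $35,670 = $246,630 (> $220,000).
Total number of consignments: 22 + 13 + 20 + 28 + 31 + 4 + 31 + 38 + 22 + 29 = 238 (≤ 240).
The test is 'or': at least one threshold is exceeded.

Yes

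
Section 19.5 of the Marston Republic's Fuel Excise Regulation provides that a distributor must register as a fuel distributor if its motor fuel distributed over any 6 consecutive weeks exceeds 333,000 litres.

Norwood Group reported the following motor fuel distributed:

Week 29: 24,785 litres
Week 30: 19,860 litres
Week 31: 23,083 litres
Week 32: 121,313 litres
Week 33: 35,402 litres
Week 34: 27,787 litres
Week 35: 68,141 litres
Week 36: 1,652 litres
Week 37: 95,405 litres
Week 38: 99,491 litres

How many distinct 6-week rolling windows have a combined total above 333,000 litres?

1

Week 29–Week 34: 24,785 litres + 19,860 litres + 23,083 litres + 121,313 litres + 35,402 litres + 27,787 litres = 252,230 litres (under)
Week 30–Week 35: 19,860 litres + 23,083 litres + 121,313 litres + 35,402 litres + 27,787 litres + 68,141 litres = 295,586 litres (under)
Week 31–Week 36: 23,083 litres + 121,313 litres + 35,402 litres + 27,787 litres + 68,141 litres + 1,652 litres = 277,378 litres (under)
Week 32–Week 37: 121,313 litres + 35,402 litres + 27,787 litres + 68,141 litres + 1,652 litres + 95,405 litres = 349,700 litres (over)
Week 33–Week 38: 35,402 litres + 27,787 litres + 68,141 litres + 1,652 litres + 95,405 litres + 99,491 litres = 327,878 litres (under)
1 window exceeds the threshold.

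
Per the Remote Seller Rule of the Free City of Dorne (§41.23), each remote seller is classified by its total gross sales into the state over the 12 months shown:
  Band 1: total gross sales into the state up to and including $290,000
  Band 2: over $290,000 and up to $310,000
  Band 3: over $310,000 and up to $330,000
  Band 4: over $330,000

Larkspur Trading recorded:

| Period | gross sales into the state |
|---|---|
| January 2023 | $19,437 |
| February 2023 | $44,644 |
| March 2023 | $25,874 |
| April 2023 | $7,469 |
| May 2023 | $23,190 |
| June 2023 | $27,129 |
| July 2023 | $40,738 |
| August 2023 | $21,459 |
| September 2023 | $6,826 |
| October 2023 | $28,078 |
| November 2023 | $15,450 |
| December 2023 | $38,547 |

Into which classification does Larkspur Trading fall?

Total gross sales into the state: $19,437 + $44,644 + $25,874 + $7,469 + $23,190 + $27,129 + $40,738 + $21,459 + $6,826 + $28,078 + $15,450 + $38,547 = $298,841.
$290,000 < $298,841 ≤ $310,000, so Band 2 applies.

Band 2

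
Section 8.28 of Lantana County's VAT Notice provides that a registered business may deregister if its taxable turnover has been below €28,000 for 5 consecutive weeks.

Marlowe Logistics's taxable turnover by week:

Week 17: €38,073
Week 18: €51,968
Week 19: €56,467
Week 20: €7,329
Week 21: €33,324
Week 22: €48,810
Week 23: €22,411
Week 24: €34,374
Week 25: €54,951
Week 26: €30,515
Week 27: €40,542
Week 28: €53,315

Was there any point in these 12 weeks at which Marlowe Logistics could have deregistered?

Weeks below €28,000: Week 20, Week 23.
Longest run of consecutive weeks below the threshold: 1.
1 < 5, so Marlowe Logistics never became eligible.

No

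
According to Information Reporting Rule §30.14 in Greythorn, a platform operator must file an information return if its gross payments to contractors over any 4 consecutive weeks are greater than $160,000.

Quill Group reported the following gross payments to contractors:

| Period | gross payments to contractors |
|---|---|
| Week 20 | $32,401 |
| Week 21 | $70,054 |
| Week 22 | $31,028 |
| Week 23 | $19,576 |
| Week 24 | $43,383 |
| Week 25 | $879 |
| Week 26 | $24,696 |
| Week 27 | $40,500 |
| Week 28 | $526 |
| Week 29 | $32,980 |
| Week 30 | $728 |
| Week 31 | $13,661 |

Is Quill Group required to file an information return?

Week 20–Week 23: $32,401 + $70,054 + $31,028 + $19,576 = $153,059 (under)
Week 21–Week 24: $70,054 + $31,028 + $19,576 + $43,383 = $164,041 (over)
Week 22–Week 25: $31,028 + $19,576 + $43,383 + $879 = $94,866 (under)
Week 23–Week 26: $19,576 + $43,383 + $879 + $24,696 = $88,534 (under)
Week 24–Week 27: $43,383 + $879 + $24,696 + $40,500 = $109,458 (under)
Week 25–Week 28: $879 + $24,696 + $40,500 + $526 = $66,601 (under)
Week 26–Week 29: $24,696 + $40,500 + $526 + $32,980 = $98,702 (under)
Week 27–Week 30: $40,500 + $526 + $32,980 + $728 = $74,734 (under)
Week 28–Week 31: $526 + $32,980 + $728 + $13,661 = $47,895 (under)
At least one window exceeds $160,000.

Yes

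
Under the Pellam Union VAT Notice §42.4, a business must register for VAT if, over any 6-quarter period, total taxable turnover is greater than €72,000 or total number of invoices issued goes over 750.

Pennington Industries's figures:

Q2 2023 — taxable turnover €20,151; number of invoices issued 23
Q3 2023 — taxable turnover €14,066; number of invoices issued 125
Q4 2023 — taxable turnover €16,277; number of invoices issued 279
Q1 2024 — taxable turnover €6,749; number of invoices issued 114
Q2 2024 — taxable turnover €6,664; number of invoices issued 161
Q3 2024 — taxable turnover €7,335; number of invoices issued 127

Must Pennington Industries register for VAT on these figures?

Total taxable turnover: €20,151 + €14,066 + €16,277 + €6,749 + €6,664 + €7,335 = €71,242 (≤ €72,000).
Total number of invoices issued: 23 + 125 + 279 + 114 + 161 + 127 = 829 (> 750).
The test is 'or': at least one threshold is exceeded.

Yes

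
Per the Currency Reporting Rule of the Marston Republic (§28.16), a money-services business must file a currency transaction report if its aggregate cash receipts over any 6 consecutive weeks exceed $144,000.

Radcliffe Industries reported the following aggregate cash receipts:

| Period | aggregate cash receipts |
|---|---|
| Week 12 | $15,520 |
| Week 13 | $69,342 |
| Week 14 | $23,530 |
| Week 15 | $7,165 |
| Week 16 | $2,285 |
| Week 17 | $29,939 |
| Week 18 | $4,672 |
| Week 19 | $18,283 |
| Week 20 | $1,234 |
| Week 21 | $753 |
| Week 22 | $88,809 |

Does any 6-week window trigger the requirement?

Yes

Week 12–Week 17: $15,520 + $69,342 + $23,530 + $7,165 + $2,285 + $29,939 = $147,781 (over)
Week 13–Week 18: $69,342 + $23,530 + $7,165 + $2,285 + $29,939 + $4,672 = $136,933 (under)
Week 14–Week 19: $23,530 + $7,165 + $2,285 + $29,939 + $4,672 + $18,283 = $85,874 (under)
Week 15–Week 20: $7,165 + $2,285 + $29,939 + $4,672 + $18,283 + $1,234 = $63,578 (under)
Week 16–Week 21: $2,285 + $29,939 + $4,672 + $18,283 + $1,234 + $753 = $57,166 (under)
Week 17–Week 22: $29,939 + $4,672 + $18,283 + $1,234 + $753 + $88,809 = $143,690 (under)
At least one window exceeds $144,000.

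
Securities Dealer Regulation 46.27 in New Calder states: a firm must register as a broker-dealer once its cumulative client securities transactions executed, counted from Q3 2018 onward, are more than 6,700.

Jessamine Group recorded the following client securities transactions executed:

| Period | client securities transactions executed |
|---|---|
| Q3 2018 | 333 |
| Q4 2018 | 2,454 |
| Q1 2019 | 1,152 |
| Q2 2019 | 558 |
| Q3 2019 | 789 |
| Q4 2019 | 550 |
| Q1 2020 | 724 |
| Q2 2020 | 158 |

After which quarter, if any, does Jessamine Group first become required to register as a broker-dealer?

Through Q3 2018: 333
Through Q4 2018: 2,787
Through Q1 2019: 3,939
Through Q2 2019: 4,497
Through Q3 2019: 5,286
Through Q4 2019: 5,836
Through Q1 2020: 6,560
Through Q2 2020: 6,718 ← exceeds threshold

Q2 2020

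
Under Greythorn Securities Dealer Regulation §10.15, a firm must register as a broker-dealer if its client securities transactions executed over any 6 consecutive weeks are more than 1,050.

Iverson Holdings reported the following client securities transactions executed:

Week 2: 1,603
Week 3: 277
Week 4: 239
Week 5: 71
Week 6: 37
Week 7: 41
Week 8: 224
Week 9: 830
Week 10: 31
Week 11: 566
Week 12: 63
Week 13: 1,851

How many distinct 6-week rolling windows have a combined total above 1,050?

Week 2–Week 7: 1,603 + 277 + 239 + 71 + 37 + 41 = 2,268 (over)
Week 3–Week 8: 277 + 239 + 71 + 37 + 41 + 224 = 889 (under)
Week 4–Week 9: 239 + 71 + 37 + 41 + 224 + 830 = 1,442 (over)
Week 5–Week 10: 71 + 37 + 41 + 224 + 830 + 31 = 1,234 (over)
Week 6–Week 11: 37 + 41 + 224 + 830 + 31 + 566 = 1,729 (over)
Week 7–Week 12: 41 + 224 + 830 + 31 + 566 + 63 = 1,755 (over)
Week 8–Week 13: 224 + 830 + 31 + 566 + 63 + 1,851 = 3,565 (over)
6 windows exceed the threshold.

6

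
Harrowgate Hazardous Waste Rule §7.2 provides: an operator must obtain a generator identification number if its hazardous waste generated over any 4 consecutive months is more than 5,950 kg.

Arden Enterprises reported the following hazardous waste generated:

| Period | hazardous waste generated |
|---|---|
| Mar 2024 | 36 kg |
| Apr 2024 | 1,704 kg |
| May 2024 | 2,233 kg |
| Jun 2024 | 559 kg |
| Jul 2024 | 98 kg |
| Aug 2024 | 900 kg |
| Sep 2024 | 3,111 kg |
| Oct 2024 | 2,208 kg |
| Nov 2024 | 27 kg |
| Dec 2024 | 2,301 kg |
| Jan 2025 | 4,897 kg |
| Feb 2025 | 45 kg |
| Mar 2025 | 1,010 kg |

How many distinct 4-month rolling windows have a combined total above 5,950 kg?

6

Mar 2024–Jun 2024: 36 kg + 1,704 kg + 2,233 kg + 559 kg = 4,532 kg (under)
Apr 2024–Jul 2024: 1,704 kg + 2,233 kg + 559 kg + 98 kg = 4,594 kg (under)
May 2024–Aug 2024: 2,233 kg + 559 kg + 98 kg + 900 kg = 3,790 kg (under)
Jun 2024–Sep 2024: 559 kg + 98 kg + 900 kg + 3,111 kg = 4,668 kg (under)
Jul 2024–Oct 2024: 98 kg + 900 kg + 3,111 kg + 2,208 kg = 6,317 kg (over)
Aug 2024–Nov 2024: 900 kg + 3,111 kg + 2,208 kg + 27 kg = 6,246 kg (over)
Sep 2024–Dec 2024: 3,111 kg + 2,208 kg + 27 kg + 2,301 kg = 7,647 kg (over)
Oct 2024–Jan 2025: 2,208 kg + 27 kg + 2,301 kg + 4,897 kg = 9,433 kg (over)
Nov 2024–Feb 2025: 27 kg + 2,301 kg + 4,897 kg + 45 kg = 7,270 kg (over)
Dec 2024–Mar 2025: 2,301 kg + 4,897 kg + 45 kg + 1,010 kg = 8,253 kg (over)
6 windows exceed the threshold.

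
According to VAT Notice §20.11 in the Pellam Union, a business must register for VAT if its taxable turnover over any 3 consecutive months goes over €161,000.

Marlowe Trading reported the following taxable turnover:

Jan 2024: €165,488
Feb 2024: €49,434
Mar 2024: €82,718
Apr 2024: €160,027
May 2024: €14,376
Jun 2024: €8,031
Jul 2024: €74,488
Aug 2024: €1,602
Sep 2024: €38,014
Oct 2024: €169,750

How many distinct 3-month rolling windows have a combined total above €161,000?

5

Jan 2024–Mar 2024: €165,488 + €49,434 + €82,718 = €297,640 (over)
Feb 2024–Apr 2024: €49,434 + €82,718 + €160,027 = €292,179 (over)
Mar 2024–May 2024: €82,718 + €160,027 + €14,376 = €257,121 (over)
Apr 2024–Jun 2024: €160,027 + €14,376 + €8,031 = €182,434 (over)
May 2024–Jul 2024: €14,376 + €8,031 + €74,488 = €96,895 (under)
Jun 2024–Aug 2024: €8,031 + €74,488 + €1,602 = €84,121 (under)
Jul 2024–Sep 2024: €74,488 + €1,602 + €38,014 = €114,104 (under)
Aug 2024–Oct 2024: €1,602 + €38,014 + €169,750 = €209,366 (over)
5 windows exceed the threshold.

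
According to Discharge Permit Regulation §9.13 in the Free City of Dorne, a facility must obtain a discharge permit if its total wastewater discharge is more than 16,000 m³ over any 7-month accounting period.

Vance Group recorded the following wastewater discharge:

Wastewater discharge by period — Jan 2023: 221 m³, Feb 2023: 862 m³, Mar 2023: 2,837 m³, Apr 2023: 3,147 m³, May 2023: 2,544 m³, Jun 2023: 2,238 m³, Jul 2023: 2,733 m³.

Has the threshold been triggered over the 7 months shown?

Total wastewater discharge: 221 m³ + 862 m³ + 2,837 m³ + 3,147 m³ + 2,544 m³ + 2,238 m³ + 2,733 m³ = 14,582 m³.
14,582 m³ ≤ 16,000 m³, so the threshold is not exceeded.

No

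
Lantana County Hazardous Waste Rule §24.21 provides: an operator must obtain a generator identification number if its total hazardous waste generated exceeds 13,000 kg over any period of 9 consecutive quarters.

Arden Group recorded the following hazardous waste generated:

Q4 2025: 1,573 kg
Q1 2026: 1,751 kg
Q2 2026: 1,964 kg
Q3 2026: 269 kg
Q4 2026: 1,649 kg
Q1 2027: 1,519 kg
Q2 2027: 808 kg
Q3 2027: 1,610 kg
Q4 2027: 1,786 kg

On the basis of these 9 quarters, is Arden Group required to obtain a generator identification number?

No

Total hazardous waste generated: 1,573 kg + 1,751 kg + 1,964 kg + 269 kg + 1,649 kg + 1,519 kg + 808 kg + 1,610 kg + 1,786 kg = 12,929 kg.
12,929 kg ≤ 13,000 kg, so the threshold is not exceeded.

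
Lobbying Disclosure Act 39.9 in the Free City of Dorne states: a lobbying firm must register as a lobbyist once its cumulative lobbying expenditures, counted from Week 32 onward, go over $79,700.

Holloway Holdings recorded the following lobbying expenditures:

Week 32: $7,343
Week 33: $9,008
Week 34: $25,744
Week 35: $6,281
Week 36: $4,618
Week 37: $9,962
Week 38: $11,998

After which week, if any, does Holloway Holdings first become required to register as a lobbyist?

Not triggered

Through Week 32: $7,343
Through Week 33: $16,351
Through Week 34: $42,095
Through Week 35: $48,376
Through Week 36: $52,994
Through Week 37: $62,956
Through Week 38: $74,954
Final cumulative total $74,954 ≤ $79,700; the threshold is never exceeded.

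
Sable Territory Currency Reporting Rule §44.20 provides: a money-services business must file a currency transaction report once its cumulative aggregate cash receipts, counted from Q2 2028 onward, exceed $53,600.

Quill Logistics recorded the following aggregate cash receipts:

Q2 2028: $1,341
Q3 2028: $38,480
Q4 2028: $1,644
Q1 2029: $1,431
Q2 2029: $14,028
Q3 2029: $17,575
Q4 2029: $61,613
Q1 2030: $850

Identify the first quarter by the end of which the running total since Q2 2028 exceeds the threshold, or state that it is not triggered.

Through Q2 2028: $1,341
Through Q3 2028: $39,821
Through Q4 2028: $41,465
Through Q1 2029: $42,896
Through Q2 2029: $56,924 ← exceeds threshold

Q2 2029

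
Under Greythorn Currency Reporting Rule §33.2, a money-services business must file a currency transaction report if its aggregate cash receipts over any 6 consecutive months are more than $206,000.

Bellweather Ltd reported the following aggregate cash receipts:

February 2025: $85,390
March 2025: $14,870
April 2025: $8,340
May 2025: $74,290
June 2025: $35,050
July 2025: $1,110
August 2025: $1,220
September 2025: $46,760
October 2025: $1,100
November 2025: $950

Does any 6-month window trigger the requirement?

Yes

February 2025–July 2025: $85,390 + $14,870 + $8,340 + $74,290 + $35,050 + $1,110 = $219,050 (over)
March 2025–August 2025: $14,870 + $8,340 + $74,290 + $35,050 + $1,110 + $1,220 = $134,880 (under)
April 2025–September 2025: $8,340 + $74,290 + $35,050 + $1,110 + $1,220 + $46,760 = $166,770 (under)
May 2025–October 2025: $74,290 + $35,050 + $1,110 + $1,220 + $46,760 + $1,100 = $159,530 (under)
June 2025–November 2025: $35,050 + $1,110 + $1,220 + $46,760 + $1,100 + $950 = $86,190 (under)
At least one window exceeds $206,000.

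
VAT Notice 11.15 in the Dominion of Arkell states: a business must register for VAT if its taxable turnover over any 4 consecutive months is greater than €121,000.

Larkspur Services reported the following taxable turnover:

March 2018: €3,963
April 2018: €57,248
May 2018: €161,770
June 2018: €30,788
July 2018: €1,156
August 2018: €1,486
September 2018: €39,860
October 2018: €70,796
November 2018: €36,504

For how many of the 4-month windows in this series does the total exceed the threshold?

4

March 2018–June 2018: €3,963 + €57,248 + €161,770 + €30,788 = €253,769 (over)
April 2018–July 2018: €57,248 + €161,770 + €30,788 + €1,156 = €250,962 (over)
May 2018–August 2018: €161,770 + €30,788 + €1,156 + €1,486 = €195,200 (over)
June 2018–September 2018: €30,788 + €1,156 + €1,486 + €39,860 = €73,290 (under)
July 2018–October 2018: €1,156 + €1,486 + €39,860 + €70,796 = €113,298 (under)
August 2018–November 2018: €1,486 + €39,860 + €70,796 + €36,504 = €148,646 (over)
4 windows exceed the threshold.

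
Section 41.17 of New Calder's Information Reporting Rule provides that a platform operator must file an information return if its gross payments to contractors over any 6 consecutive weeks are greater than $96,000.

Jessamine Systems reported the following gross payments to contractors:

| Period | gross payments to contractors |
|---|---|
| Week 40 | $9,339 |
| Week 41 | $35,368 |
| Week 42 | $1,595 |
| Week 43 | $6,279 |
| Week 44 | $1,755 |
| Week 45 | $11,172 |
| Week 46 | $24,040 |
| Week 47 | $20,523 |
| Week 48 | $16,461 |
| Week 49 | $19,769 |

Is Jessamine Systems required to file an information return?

Week 40–Week 45: $9,339 + $35,368 + $1,595 + $6,279 + $1,755 + $11,172 = $65,508 (under)
Week 41–Week 46: $35,368 + $1,595 + $6,279 + $1,755 + $11,172 + $24,040 = $80,209 (under)
Week 42–Week 47: $1,595 + $6,279 + $1,755 + $11,172 + $24,040 + $20,523 = $65,364 (under)
Week 43–Week 48: $6,279 + $1,755 + $11,172 + $24,040 + $20,523 + $16,461 = $80,230 (under)
Week 44–Week 49: $1,755 + $11,172 + $24,040 + $20,523 + $16,461 + $19,769 = $93,720 (under)
No window exceeds $96,000.

No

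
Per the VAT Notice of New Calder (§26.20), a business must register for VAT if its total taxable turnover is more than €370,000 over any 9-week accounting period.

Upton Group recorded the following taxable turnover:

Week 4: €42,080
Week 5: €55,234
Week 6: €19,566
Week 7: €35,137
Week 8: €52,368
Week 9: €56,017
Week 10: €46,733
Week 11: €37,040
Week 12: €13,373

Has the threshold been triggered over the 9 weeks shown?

Total taxable turnover: €42,080 + €55,234 + €19,566 + €35,137 + €52,368 + €56,017 + €46,733 + €37,040 + €13,373 = €357,548.
€357,548 ≤ €370,000, so the threshold is not exceeded.

No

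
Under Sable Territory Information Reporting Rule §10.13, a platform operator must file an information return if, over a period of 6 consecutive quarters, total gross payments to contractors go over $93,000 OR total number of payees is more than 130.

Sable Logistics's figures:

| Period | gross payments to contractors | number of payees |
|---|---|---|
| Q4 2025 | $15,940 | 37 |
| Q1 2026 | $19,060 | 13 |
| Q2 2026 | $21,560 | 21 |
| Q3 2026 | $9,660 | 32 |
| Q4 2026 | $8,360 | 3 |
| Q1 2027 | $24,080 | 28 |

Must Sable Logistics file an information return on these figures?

Yes

Total gross payments to contractors: $15,940 + $19,060 + $21,560 + $9,660 + $8,360 + $24,080 = $98,660 (> $93,000).
Total number of payees: 37 + 13 + 21 + 32 + 3 + 28 = 134 (> 130).
The test is 'or': at least one threshold is exceeded.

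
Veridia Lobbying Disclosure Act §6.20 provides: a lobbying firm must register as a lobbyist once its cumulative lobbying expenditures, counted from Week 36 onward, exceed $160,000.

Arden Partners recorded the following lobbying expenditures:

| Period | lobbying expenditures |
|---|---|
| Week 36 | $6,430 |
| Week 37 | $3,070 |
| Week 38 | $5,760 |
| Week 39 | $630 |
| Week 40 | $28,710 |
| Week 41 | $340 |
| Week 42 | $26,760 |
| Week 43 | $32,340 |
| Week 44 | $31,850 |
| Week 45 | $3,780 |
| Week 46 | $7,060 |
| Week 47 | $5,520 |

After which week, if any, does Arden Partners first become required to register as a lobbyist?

Not triggered

Through Week 36: $6,430
Through Week 37: $9,500
Through Week 38: $15,260
Through Week 39: $15,890
Through Week 40: $44,600
Through Week 41: $44,940
Through Week 42: $71,700
Through Week 43: $104,040
Through Week 44: $135,890
Through Week 45: $139,670
Through Week 46: $146,730
Through Week 47: $152,250
Final cumulative total $152,250 ≤ $160,000; the threshold is never exceeded.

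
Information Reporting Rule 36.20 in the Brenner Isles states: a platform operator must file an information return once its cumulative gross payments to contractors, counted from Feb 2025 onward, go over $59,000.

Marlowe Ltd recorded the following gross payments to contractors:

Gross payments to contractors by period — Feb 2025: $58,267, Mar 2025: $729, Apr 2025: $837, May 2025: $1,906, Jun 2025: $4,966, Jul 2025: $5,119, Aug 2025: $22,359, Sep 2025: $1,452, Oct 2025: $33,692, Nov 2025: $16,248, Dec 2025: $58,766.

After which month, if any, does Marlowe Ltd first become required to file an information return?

Through Feb 2025: $58,267
Through Mar 2025: $58,996
Through Apr 2025: $59,833 ← exceeds threshold

Apr 2025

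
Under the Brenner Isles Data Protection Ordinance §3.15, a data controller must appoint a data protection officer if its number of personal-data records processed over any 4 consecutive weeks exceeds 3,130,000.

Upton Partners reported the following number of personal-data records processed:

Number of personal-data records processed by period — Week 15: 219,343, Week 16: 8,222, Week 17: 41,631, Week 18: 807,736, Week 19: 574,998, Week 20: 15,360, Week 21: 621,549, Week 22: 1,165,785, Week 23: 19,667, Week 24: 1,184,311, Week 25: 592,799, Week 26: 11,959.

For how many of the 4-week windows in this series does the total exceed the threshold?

Week 15–Week 18: 219,343 + 8,222 + 41,631 + 807,736 = 1,076,932 (under)
Week 16–Week 19: 8,222 + 41,631 + 807,736 + 574,998 = 1,432,587 (under)
Week 17–Week 20: 41,631 + 807,736 + 574,998 + 15,360 = 1,439,725 (under)
Week 18–Week 21: 807,736 + 574,998 + 15,360 + 621,549 = 2,019,643 (under)
Week 19–Week 22: 574,998 + 15,360 + 621,549 + 1,165,785 = 2,377,692 (under)
Week 20–Week 23: 15,360 + 621,549 + 1,165,785 + 19,667 = 1,822,361 (under)
Week 21–Week 24: 621,549 + 1,165,785 + 19,667 + 1,184,311 = 2,991,312 (under)
Week 22–Week 25: 1,165,785 + 19,667 + 1,184,311 + 592,799 = 2,962,562 (under)
Week 23–Week 26: 19,667 + 1,184,311 + 592,799 + 11,959 = 1,808,736 (under)
0 windows exceed the threshold.

0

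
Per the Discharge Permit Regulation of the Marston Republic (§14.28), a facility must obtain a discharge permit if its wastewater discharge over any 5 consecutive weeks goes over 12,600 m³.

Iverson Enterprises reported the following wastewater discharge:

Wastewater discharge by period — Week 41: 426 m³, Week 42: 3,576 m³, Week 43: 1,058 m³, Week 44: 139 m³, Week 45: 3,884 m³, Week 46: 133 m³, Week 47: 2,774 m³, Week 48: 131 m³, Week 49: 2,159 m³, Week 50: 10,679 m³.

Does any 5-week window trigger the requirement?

Week 41–Week 45: 426 m³ + 3,576 m³ + 1,058 m³ + 139 m³ + 3,884 m³ = 9,083 m³ (under)
Week 42–Week 46: 3,576 m³ + 1,058 m³ + 139 m³ + 3,884 m³ + 133 m³ = 8,790 m³ (under)
Week 43–Week 47: 1,058 m³ + 139 m³ + 3,884 m³ + 133 m³ + 2,774 m³ = 7,988 m³ (under)
Week 44–Week 48: 139 m³ + 3,884 m³ + 133 m³ + 2,774 m³ + 131 m³ = 7,061 m³ (under)
Week 45–Week 49: 3,884 m³ + 133 m³ + 2,774 m³ + 131 m³ + 2,159 m³ = 9,081 m³ (under)
Week 46–Week 50: 133 m³ + 2,774 m³ + 131 m³ + 2,159 m³ + 10,679 m³ = 15,876 m³ (over)
At least one window exceeds 12,600 m³.

Yes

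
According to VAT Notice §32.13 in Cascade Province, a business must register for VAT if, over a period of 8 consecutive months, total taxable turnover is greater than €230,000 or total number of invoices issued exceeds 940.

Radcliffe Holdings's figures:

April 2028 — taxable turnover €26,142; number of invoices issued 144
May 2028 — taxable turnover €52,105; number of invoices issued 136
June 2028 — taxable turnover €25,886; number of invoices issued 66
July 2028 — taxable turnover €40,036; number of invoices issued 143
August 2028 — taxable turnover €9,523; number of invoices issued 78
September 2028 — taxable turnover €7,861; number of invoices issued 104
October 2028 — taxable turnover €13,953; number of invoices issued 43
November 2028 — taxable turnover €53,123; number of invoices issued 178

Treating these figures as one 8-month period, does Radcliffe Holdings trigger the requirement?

Total taxable turnover: €26,142 + €52,105 + €25,886 + €40,036 + €9,523 + €7,861 + €13,953 + €53,123 = €228,629 (≤ €230,000).
Total number of invoices issued: 144 + 136 + 66 + 143 + 78 + 104 + 43 + 178 = 892 (≤ 940).
The test is 'or': neither threshold is exceeded.

No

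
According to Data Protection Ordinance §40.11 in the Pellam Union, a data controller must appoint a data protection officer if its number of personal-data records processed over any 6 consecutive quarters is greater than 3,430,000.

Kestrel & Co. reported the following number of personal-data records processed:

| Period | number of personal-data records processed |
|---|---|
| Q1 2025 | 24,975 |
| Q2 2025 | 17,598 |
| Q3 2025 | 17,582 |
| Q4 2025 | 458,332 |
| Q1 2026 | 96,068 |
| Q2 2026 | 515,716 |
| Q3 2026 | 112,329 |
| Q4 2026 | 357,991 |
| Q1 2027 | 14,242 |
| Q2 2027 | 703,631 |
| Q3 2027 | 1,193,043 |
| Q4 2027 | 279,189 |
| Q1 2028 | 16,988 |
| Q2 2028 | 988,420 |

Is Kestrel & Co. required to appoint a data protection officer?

No

Q1 2025–Q2 2026: 24,975 + 17,598 + 17,582 + 458,332 + 96,068 + 515,716 = 1,130,271 (under)
Q2 2025–Q3 2026: 17,598 + 17,582 + 458,332 + 96,068 + 515,716 + 112,329 = 1,217,625 (under)
Q3 2025–Q4 2026: 17,582 + 458,332 + 96,068 + 515,716 + 112,329 + 357,991 = 1,558,018 (under)
Q4 2025–Q1 2027: 458,332 + 96,068 + 515,716 + 112,329 + 357,991 + 14,242 = 1,554,678 (under)
Q1 2026–Q2 2027: 96,068 + 515,716 + 112,329 + 357,991 + 14,242 + 703,631 = 1,799,977 (under)
Q2 2026–Q3 2027: 515,716 + 112,329 + 357,991 + 14,242 + 703,631 + 1,193,043 = 2,896,952 (under)
Q3 2026–Q4 2027: 112,329 + 357,991 + 14,242 + 703,631 + 1,193,043 + 279,189 = 2,660,425 (under)
Q4 2026–Q1 2028: 357,991 + 14,242 + 703,631 + 1,193,043 + 279,189 + 16,988 = 2,565,084 (under)
Q1 2027–Q2 2028: 14,242 + 703,631 + 1,193,043 + 279,189 + 16,988 + 988,420 = 3,195,513 (under)
No window exceeds 3,430,000.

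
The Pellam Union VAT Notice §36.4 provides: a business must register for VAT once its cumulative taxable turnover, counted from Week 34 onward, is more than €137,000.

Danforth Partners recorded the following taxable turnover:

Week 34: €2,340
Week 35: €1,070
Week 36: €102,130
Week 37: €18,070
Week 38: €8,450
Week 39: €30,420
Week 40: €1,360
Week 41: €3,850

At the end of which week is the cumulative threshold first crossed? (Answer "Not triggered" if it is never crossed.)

Week 39

Through Week 34: €2,340
Through Week 35: €3,410
Through Week 36: €105,540
Through Week 37: €123,610
Through Week 38: €132,060
Through Week 39: €162,480 ← exceeds threshold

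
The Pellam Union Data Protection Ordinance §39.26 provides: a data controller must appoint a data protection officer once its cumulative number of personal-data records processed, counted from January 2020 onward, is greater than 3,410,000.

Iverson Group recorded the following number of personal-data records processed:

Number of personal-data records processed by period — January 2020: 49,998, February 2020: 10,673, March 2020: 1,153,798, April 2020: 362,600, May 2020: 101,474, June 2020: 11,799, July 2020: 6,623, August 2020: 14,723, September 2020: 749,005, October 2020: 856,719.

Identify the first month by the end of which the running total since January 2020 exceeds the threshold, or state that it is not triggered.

Not triggered

Through January 2020: 49,998
Through February 2020: 60,671
Through March 2020: 1,214,469
Through April 2020: 1,577,069
Through May 2020: 1,678,543
Through June 2020: 1,690,342
Through July 2020: 1,696,965
Through August 2020: 1,711,688
Through September 2020: 2,460,693
Through October 2020: 3,317,412
Final cumulative total 3,317,412 ≤ 3,410,000; the threshold is never exceeded.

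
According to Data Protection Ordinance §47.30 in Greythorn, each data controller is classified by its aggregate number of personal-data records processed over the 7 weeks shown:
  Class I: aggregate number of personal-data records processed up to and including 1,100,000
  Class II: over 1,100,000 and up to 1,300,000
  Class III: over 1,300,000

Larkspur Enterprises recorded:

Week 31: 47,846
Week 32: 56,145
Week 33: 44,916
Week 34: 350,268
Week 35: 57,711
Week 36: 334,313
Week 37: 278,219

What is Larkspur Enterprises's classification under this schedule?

Class II

Aggregate number of personal-data records processed: 47,846 + 56,145 + 44,916 + 350,268 + 57,711 + 334,313 + 278,219 = 1,169,418.
1,100,000 < 1,169,418 ≤ 1,300,000, so Class II applies.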